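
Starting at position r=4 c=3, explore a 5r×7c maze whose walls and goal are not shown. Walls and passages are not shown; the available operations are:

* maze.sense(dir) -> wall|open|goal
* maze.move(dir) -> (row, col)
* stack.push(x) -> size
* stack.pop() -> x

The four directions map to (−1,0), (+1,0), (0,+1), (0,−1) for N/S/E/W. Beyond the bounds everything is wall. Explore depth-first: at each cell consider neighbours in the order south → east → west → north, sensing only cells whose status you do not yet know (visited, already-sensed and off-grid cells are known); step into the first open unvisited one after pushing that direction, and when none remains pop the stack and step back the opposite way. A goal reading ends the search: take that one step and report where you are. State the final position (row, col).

Using maze.sense on dir: east, giving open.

I use stack.push on x: east, yielding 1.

Now I run maze.move on dir: east, yielding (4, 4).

I call maze.sense on dir: east, : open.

I invoke stack.push on x: east, and get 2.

I call maze.move on dir: east, which returns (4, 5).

I use maze.sense on dir: east, : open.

Using stack.push on x: east, and observe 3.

I run maze.move on dir: east, giving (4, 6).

Using maze.sense on dir: north, and get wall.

I call stack.pop, → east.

I run maze.move on dir: west, yielding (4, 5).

Using maze.sense on dir: north, and see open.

I use stack.push on x: north, yielding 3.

I use maze.move on dir: north, and see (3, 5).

I call maze.sense on dir: west, — result: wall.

I run maze.sense on dir: north, and observe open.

I run stack.push on x: north, — result: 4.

I try maze.move on dir: north, → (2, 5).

Now I run maze.sense on dir: east, : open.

Invoking stack.push on x: east, giving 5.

Invoking maze.move on dir: east, giving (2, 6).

Using maze.sense on dir: north, yielding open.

I invoke stack.push on x: north, → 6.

Invoking maze.move on dir: north, — result: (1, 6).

I use maze.sense on dir: west, which returns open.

Invoking stack.push on x: west, : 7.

Using maze.move on dir: west, giving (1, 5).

I use maze.sense on dir: west, yielding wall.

Using maze.sense on dir: north, → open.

Invoking stack.push on x: north, : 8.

Then maze.move on dir: north, and see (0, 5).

I use maze.sense on dir: east, and observe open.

Then stack.push on x: east, and see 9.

Calling maze.move on dir: east, and get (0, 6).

I call stack.pop, yielding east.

Then maze.move on dir: west, yielding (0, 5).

Then maze.sense on dir: west, and see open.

Invoking stack.push on x: west, and observe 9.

I run maze.move on dir: west, yielding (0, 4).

Using maze.sense on dir: west, and get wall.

Then stack.pop, → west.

Now I run maze.move on dir: east, : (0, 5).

I run stack.pop(), and see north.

I run maze.move on dir: south, : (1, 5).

Next I call stack.pop, — result: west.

Using maze.move on dir: east, : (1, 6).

Using stack.pop(), and observe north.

Invoking maze.move on dir: south, : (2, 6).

I invoke stack.pop(), giving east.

I use maze.move on dir: west, which returns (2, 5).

I try maze.sense on dir: west, yielding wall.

Then stack.pop, which returns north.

I invoke maze.move on dir: south, and get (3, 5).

Next I call stack.pop(), and see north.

Now I run maze.move on dir: south, — result: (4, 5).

Calling stack.pop, → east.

Using maze.move on dir: west, and get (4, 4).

Calling stack.pop(), and get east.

Invoking maze.move on dir: west, and observe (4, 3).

Then maze.sense on dir: west, → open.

Using stack.push on x: west, → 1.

Calling maze.move on dir: west, and observe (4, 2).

Invoking maze.sense on dir: west, giving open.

I try stack.push on x: west, which returns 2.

Then maze.move on dir: west, and observe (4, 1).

I invoke maze.sense on dir: west, and get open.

I use stack.push on x: west, giving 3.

Then maze.move on dir: west, giving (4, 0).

I run maze.sense on dir: north, which returns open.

Then stack.push on x: north, and see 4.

I call maze.move on dir: north, → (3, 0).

Next I call maze.sense on dir: east, — result: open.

Then stack.push on x: east, giving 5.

I call maze.move on dir: east, and get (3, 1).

I use maze.sense on dir: east, — result: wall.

I invoke maze.sense on dir: north, — result: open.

I run stack.push on x: north, yielding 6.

Now I run maze.move on dir: north, : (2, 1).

Now I run maze.sense on dir: east, and observe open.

I call stack.push on x: east, → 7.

Calling maze.move on dir: east, — result: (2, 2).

Invoking maze.sense on dir: east, : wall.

I run maze.sense on dir: north, and get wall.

I run stack.pop, — result: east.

I use maze.move on dir: west, and observe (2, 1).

Then maze.sense on dir: west, which returns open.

Next I call stack.push on x: west, and get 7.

Now I run maze.move on dir: west, and observe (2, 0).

I invoke maze.sense on dir: north, and see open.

Using stack.push on x: north, — result: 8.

I call maze.move on dir: north, which returns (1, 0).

I try maze.sense on dir: east, and see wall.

Invoking maze.sense on dir: north, : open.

I run stack.push on x: north, — result: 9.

Now I run maze.move on dir: north, giving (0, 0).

I invoke maze.sense on dir: east, and observe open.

Using stack.push on x: east, giving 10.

I run maze.move on dir: east, : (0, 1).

Invoking maze.sense on dir: east, which returns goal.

Using maze.move on dir: east, and observe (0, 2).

Answer: (0, 2)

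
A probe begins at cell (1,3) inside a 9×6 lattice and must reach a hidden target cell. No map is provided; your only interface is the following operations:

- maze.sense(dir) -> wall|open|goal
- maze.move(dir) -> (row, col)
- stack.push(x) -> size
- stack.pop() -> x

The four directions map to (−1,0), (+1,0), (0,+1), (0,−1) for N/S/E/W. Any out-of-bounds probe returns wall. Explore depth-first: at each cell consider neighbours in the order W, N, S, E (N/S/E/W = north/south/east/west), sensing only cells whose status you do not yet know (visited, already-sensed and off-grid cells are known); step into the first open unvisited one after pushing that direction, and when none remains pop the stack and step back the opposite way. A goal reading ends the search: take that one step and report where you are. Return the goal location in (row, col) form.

I run maze.sense using dir='west', — result: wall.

Now I run maze.sense using dir='north', and observe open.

Using stack.push using x='north', — result: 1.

I invoke maze.move using dir='north', which returns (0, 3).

I try maze.sense using dir='west', — result: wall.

Then maze.sense using dir='east', and observe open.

I call stack.push using x='east', — result: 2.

Next I call maze.move using dir='east', giving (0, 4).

I invoke maze.sense using dir='south', and see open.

Then stack.push using x='south', yielding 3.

Invoking maze.move using dir='south', : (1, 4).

Calling maze.sense using dir='south', — result: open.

Now I run stack.push using x='south', giving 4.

Now I run maze.move using dir='south', which returns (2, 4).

I use maze.sense using dir='west', which returns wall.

I try maze.sense using dir='south', giving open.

Now I run stack.push using x='south', : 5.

Then maze.move using dir='south', : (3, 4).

I call maze.sense using dir='west', — result: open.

I invoke stack.push using x='west', and get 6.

Then maze.move using dir='west', yielding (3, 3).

Calling maze.sense using dir='west', and observe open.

I call stack.push using x='west', — result: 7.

Now I run maze.move using dir='west', — result: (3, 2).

Then maze.sense using dir='west', giving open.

I try stack.push using x='west', which returns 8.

I invoke maze.move using dir='west', yielding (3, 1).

Next I call maze.sense using dir='west', giving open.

Calling stack.push using x='west', and see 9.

I invoke maze.move using dir='west', yielding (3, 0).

Using maze.sense using dir='north', yielding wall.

I try maze.sense using dir='south', and see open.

Invoking stack.push using x='south', → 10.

I use maze.move using dir='south', and get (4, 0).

Using maze.sense using dir='south', giving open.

I try stack.push using x='south', → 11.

Next I call maze.move using dir='south', giving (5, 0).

I run maze.sense using dir='south', → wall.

Now I run maze.sense using dir='east', and see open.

Now I run stack.push using x='east', giving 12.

I run maze.move using dir='east', → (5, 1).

Then maze.sense using dir='north', → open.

Next I call stack.push using x='north', and get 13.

Invoking maze.move using dir='north', giving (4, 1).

Invoking maze.sense using dir='east', and observe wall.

Invoking stack.pop, and see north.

I invoke maze.move using dir='south', and observe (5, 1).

Using maze.sense using dir='south', and observe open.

Next I call stack.push using x='south', — result: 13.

Now I run maze.move using dir='south', which returns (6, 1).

I try maze.sense using dir='south', and get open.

I use stack.push using x='south', yielding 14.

Using maze.move using dir='south', → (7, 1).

Next I call maze.sense using dir='west', giving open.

I use stack.push using x='west', and observe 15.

Calling maze.move using dir='west', — result: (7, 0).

Now I run maze.sense using dir='south', and see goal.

I try maze.move using dir='south', → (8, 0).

Answer: (8, 0)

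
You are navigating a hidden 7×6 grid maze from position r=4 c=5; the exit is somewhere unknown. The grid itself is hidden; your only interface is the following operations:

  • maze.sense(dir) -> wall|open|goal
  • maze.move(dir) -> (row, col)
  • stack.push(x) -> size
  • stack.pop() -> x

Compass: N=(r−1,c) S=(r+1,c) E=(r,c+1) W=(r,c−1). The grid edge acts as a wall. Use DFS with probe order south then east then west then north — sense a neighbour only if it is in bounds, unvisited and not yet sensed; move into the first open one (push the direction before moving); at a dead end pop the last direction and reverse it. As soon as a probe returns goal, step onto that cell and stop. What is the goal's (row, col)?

>>> sense dir=south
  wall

>>> sense dir=west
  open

>>> push x=west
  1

>>> move dir=west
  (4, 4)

>>> sense dir=south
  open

>>> push x=south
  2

>>> move dir=south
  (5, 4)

>>> sense dir=south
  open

>>> push x=south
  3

>>> move dir=south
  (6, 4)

>>> sense dir=east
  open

>>> push x=east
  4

>>> move dir=east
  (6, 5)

>>> pop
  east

>>> move dir=west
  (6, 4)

>>> sense dir=west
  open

>>> push x=west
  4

>>> move dir=west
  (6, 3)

>>> sense dir=west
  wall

>>> sense dir=north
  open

>>> push x=north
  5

>>> move dir=north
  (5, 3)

>>> sense dir=west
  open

>>> push x=west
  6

>>> move dir=west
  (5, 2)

>>> sense dir=west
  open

>>> push x=west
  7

>>> move dir=west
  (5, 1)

>>> sense dir=south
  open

>>> push x=south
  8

>>> move dir=south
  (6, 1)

>>> sense dir=west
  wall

>>> pop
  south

>>> move dir=north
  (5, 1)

>>> sense dir=west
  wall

>>> sense dir=north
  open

>>> push x=north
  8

>>> move dir=north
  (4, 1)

>>> sense dir=east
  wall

>>> sense dir=west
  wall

>>> sense dir=north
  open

>>> push x=north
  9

>>> move dir=north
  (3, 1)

>>> sense dir=east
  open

>>> push x=east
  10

>>> move dir=east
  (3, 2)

>>> sense dir=east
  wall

>>> sense dir=north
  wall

>>> pop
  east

>>> move dir=west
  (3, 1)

>>> sense dir=west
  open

>>> push x=west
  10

>>> move dir=west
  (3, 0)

>>> sense dir=north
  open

>>> push x=north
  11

>>> move dir=north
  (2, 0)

>>> sense dir=east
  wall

>>> sense dir=north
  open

>>> push x=north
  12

>>> move dir=north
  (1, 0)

>>> sense dir=east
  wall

>>> sense dir=north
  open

>>> push x=north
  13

>>> move dir=north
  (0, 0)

>>> sense dir=east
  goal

>>> move dir=east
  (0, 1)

Answer: (0, 1)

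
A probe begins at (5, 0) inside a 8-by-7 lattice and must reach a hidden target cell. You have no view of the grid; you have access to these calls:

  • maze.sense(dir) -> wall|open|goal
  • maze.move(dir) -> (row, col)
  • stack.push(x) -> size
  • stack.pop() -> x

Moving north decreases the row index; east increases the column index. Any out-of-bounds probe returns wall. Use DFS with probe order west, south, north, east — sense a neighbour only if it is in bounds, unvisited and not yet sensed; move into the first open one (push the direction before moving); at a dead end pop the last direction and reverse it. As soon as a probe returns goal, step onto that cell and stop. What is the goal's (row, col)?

-- maze.sense(south) : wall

-- maze.sense(north) : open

-- stack.push(north) : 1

-- maze.move(north) : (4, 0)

-- maze.sense(north) : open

-- stack.push(north) : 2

-- maze.move(north) : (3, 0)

-- maze.sense(north) : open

-- stack.push(north) : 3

-- maze.move(north) : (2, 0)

-- maze.sense(north) : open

-- stack.push(north) : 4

-- maze.move(north) : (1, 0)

-- maze.sense(north) : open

-- stack.push(north) : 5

-- maze.move(north) : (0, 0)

-- maze.sense(east) : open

-- stack.push(east) : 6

-- maze.move(east) : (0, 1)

-- maze.sense(south) : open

-- stack.push(south) : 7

-- maze.move(south) : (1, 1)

-- maze.sense(south) : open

-- stack.push(south) : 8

-- maze.move(south) : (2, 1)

-- maze.sense(south) : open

-- stack.push(south) : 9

-- maze.move(south) : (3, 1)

-- maze.sense(south) : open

-- stack.push(south) : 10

-- maze.move(south) : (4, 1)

-- maze.sense(south) : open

-- stack.push(south) : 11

-- maze.move(south) : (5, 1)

-- maze.sense(south) : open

-- stack.push(south) : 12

-- maze.move(south) : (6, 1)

-- maze.sense(south) : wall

-- maze.sense(east) : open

-- stack.push(east) : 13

-- maze.move(east) : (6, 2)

-- maze.sense(south) : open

-- stack.push(south) : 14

-- maze.move(south) : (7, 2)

-- maze.sense(east) : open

-- stack.push(east) : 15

-- maze.move(east) : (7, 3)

-- maze.sense(north) : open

-- stack.push(north) : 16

-- maze.move(north) : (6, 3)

-- maze.sense(north) : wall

-- maze.sense(east) : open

-- stack.push(east) : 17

-- maze.move(east) : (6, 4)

-- maze.sense(south) : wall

-- maze.sense(north) : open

-- stack.push(north) : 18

-- maze.move(north) : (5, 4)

-- maze.sense(north) : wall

-- maze.sense(east) : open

-- stack.push(east) : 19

-- maze.move(east) : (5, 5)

-- maze.sense(south) : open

-- stack.push(south) : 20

-- maze.move(south) : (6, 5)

-- maze.sense(south) : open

-- stack.push(south) : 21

-- maze.move(south) : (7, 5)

-- maze.sense(east) : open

-- stack.push(east) : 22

-- maze.move(east) : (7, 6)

-- maze.sense(north) : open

-- stack.push(north) : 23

-- maze.move(north) : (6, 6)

-- maze.sense(north) : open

-- stack.push(north) : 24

-- maze.move(north) : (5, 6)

-- maze.sense(north) : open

-- stack.push(north) : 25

-- maze.move(north) : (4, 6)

-- maze.sense(west) : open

-- stack.push(west) : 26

-- maze.move(west) : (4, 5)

-- maze.sense(north) : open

-- stack.push(north) : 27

-- maze.move(north) : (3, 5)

-- maze.sense(west) : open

-- stack.push(west) : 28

-- maze.move(west) : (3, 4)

-- maze.sense(west) : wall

-- maze.sense(north) : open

-- stack.push(north) : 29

-- maze.move(north) : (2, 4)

-- maze.sense(west) : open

-- stack.push(west) : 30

-- maze.move(west) : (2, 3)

-- maze.sense(west) : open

-- stack.push(west) : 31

-- maze.move(west) : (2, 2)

-- maze.sense(south) : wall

-- maze.sense(north) : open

-- stack.push(north) : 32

-- maze.move(north) : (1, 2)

-- maze.sense(north) : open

-- stack.push(north) : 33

-- maze.move(north) : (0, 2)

-- maze.sense(east) : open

-- stack.push(east) : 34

-- maze.move(east) : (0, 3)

-- maze.sense(south) : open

-- stack.push(south) : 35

-- maze.move(south) : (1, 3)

-- maze.sense(east) : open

-- stack.push(east) : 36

-- maze.move(east) : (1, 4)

-- maze.sense(north) : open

-- stack.push(north) : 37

-- maze.move(north) : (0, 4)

-- maze.sense(east) : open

-- stack.push(east) : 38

-- maze.move(east) : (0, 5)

-- maze.sense(south) : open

-- stack.push(south) : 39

-- maze.move(south) : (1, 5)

-- maze.sense(south) : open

-- stack.push(south) : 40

-- maze.move(south) : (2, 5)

-- maze.sense(east) : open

-- stack.push(east) : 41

-- maze.move(east) : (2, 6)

-- maze.sense(south) : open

-- stack.push(south) : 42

-- maze.move(south) : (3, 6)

-- stack.pop() : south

-- maze.move(north) : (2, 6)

-- maze.sense(north) : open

-- stack.push(north) : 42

-- maze.move(north) : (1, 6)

-- maze.sense(north) : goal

-- maze.move(north) : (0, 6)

Answer: (0, 6)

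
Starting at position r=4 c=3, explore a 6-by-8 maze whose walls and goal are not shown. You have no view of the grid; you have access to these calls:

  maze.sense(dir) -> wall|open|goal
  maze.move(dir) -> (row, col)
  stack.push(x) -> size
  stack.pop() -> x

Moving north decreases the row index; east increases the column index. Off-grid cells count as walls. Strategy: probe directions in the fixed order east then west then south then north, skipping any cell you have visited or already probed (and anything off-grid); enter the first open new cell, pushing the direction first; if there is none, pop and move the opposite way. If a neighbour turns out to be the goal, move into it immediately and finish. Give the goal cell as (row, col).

Do: maze.sense[dir='east']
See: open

Do: stack.push[x='east']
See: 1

Do: maze.move[dir='east']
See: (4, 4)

Do: maze.sense[dir='east']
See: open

Do: stack.push[x='east']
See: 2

Do: maze.move[dir='east']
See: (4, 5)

Do: maze.sense[dir='east']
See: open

Do: stack.push[x='east']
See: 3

Do: maze.move[dir='east']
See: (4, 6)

Do: maze.sense[dir='east']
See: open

Do: stack.push[x='east']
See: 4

Do: maze.move[dir='east']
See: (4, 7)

Do: maze.sense[dir='south']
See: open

Do: stack.push[x='south']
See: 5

Do: maze.move[dir='south']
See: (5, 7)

Do: maze.sense[dir='west']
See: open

Do: stack.push[x='west']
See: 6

Do: maze.move[dir='west']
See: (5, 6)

Do: maze.sense[dir='west']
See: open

Do: stack.push[x='west']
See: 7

Do: maze.move[dir='west']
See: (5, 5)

Do: maze.sense[dir='west']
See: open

Do: stack.push[x='west']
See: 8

Do: maze.move[dir='west']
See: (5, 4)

Do: maze.sense[dir='west']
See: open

Do: stack.push[x='west']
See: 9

Do: maze.move[dir='west']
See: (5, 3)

Do: maze.sense[dir='west']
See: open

Do: stack.push[x='west']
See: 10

Do: maze.move[dir='west']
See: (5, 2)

Do: maze.sense[dir='west']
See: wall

Do: maze.sense[dir='north']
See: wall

Do: stack.pop[]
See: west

Do: maze.move[dir='east']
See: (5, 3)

Do: stack.pop[]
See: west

Do: maze.move[dir='east']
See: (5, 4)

Do: stack.pop[]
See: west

Do: maze.move[dir='east']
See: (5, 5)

Do: stack.pop[]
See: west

Do: maze.move[dir='east']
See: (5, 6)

Do: stack.pop[]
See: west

Do: maze.move[dir='east']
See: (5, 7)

Do: stack.pop[]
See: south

Do: maze.move[dir='north']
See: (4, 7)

Do: maze.sense[dir='north']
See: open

Do: stack.push[x='north']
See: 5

Do: maze.move[dir='north']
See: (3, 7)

Do: maze.sense[dir='west']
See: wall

Do: maze.sense[dir='north']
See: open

Do: stack.push[x='north']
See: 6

Do: maze.move[dir='north']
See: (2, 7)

Do: maze.sense[dir='west']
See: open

Do: stack.push[x='west']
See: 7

Do: maze.move[dir='west']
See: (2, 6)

Do: maze.sense[dir='west']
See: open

Do: stack.push[x='west']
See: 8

Do: maze.move[dir='west']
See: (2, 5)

Do: maze.sense[dir='west']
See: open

Do: stack.push[x='west']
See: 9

Do: maze.move[dir='west']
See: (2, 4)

Do: maze.sense[dir='west']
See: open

Do: stack.push[x='west']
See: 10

Do: maze.move[dir='west']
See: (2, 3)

Do: maze.sense[dir='west']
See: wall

Do: maze.sense[dir='south']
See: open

Do: stack.push[x='south']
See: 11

Do: maze.move[dir='south']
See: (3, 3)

Do: maze.sense[dir='east']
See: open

Do: stack.push[x='east']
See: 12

Do: maze.move[dir='east']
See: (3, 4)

Do: maze.sense[dir='east']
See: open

Do: stack.push[x='east']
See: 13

Do: maze.move[dir='east']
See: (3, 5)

Do: stack.pop[]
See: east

Do: maze.move[dir='west']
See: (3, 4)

Do: stack.pop[]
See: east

Do: maze.move[dir='west']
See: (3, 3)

Do: maze.sense[dir='west']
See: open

Do: stack.push[x='west']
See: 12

Do: maze.move[dir='west']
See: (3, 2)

Do: maze.sense[dir='west']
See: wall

Do: stack.pop[]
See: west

Do: maze.move[dir='east']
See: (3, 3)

Do: stack.pop[]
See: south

Do: maze.move[dir='north']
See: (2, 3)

Do: maze.sense[dir='north']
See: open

Do: stack.push[x='north']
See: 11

Do: maze.move[dir='north']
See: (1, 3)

Do: maze.sense[dir='east']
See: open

Do: stack.push[x='east']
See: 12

Do: maze.move[dir='east']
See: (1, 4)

Do: maze.sense[dir='east']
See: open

Do: stack.push[x='east']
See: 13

Do: maze.move[dir='east']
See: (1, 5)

Do: maze.sense[dir='east']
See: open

Do: stack.push[x='east']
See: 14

Do: maze.move[dir='east']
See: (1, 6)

Do: maze.sense[dir='east']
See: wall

Do: maze.sense[dir='north']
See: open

Do: stack.push[x='north']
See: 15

Do: maze.move[dir='north']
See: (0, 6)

Do: maze.sense[dir='east']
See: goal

Do: maze.move[dir='east']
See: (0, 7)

Answer: (0, 7)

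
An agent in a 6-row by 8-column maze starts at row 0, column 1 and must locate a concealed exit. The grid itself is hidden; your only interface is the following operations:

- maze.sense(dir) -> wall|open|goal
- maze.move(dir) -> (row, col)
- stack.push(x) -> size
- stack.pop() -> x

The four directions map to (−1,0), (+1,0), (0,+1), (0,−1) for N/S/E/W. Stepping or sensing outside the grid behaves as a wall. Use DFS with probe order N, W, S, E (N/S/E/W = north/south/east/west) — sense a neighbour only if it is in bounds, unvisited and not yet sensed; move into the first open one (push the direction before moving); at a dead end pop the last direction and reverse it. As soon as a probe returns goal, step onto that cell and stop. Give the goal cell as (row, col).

~$ maze.sense west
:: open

~$ stack.push west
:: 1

~$ maze.move west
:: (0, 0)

~$ maze.sense south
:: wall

~$ stack.pop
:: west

~$ maze.move east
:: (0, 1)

~$ maze.sense south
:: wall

~$ maze.sense east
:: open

~$ stack.push east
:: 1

~$ maze.move east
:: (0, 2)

~$ maze.sense south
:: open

~$ stack.push south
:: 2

~$ maze.move south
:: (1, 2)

~$ maze.sense south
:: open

~$ stack.push south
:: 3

~$ maze.move south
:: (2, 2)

~$ maze.sense west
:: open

~$ stack.push west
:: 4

~$ maze.move west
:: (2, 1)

~$ maze.sense west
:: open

~$ stack.push west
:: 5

~$ maze.move west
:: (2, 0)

~$ maze.sense south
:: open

~$ stack.push south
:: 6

~$ maze.move south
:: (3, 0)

~$ maze.sense south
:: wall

~$ maze.sense east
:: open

~$ stack.push east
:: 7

~$ maze.move east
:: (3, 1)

~$ maze.sense south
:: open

~$ stack.push south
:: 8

~$ maze.move south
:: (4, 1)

~$ maze.sense south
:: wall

~$ maze.sense east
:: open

~$ stack.push east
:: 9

~$ maze.move east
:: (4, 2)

~$ maze.sense north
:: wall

~$ maze.sense south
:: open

~$ stack.push south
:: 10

~$ maze.move south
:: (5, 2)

~$ maze.sense east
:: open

~$ stack.push east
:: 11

~$ maze.move east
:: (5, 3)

~$ maze.sense north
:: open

~$ stack.push north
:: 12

~$ maze.move north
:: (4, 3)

~$ maze.sense north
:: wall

~$ maze.sense east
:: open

~$ stack.push east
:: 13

~$ maze.move east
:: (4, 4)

~$ maze.sense north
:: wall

~$ maze.sense south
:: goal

~$ maze.move south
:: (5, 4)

Answer: (5, 4)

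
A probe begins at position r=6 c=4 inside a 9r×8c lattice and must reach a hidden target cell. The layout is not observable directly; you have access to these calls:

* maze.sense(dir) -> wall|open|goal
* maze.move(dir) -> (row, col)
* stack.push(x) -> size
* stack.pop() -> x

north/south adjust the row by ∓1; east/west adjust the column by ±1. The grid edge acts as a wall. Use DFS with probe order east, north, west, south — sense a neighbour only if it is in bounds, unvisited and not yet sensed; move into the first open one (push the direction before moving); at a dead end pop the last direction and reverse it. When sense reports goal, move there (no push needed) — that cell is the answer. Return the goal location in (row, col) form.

I try maze.sense on dir: east, : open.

Using stack.push on x: east, yielding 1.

Now I run maze.move on dir: east, yielding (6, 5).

I try maze.sense on dir: east, which returns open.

I invoke stack.push on x: east, → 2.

Invoking maze.move on dir: east, → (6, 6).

I invoke maze.sense on dir: east, : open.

Now I run stack.push on x: east, giving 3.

Now I run maze.move on dir: east, : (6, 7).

I use maze.sense on dir: north, yielding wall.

I try maze.sense on dir: south, yielding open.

Next I call stack.push on x: south, and observe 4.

Next I call maze.move on dir: south, : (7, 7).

Invoking maze.sense on dir: west, and get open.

I try stack.push on x: west, → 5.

Next I call maze.move on dir: west, yielding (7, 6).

Now I run maze.sense on dir: west, which returns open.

Using stack.push on x: west, which returns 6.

Calling maze.move on dir: west, giving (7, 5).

I call maze.sense on dir: west, — result: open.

I invoke stack.push on x: west, giving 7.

I invoke maze.move on dir: west, → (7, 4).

Next I call maze.sense on dir: west, and observe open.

I call stack.push on x: west, and get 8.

I run maze.move on dir: west, — result: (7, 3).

I use maze.sense on dir: north, which returns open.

I try stack.push on x: north, yielding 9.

Invoking maze.move on dir: north, and observe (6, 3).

I call maze.sense on dir: north, → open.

Calling stack.push on x: north, which returns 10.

I run maze.move on dir: north, giving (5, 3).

Using maze.sense on dir: east, and see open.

Invoking stack.push on x: east, : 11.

I run maze.move on dir: east, yielding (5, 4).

Then maze.sense on dir: east, yielding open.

Now I run stack.push on x: east, yielding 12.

Calling maze.move on dir: east, and observe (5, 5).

I invoke maze.sense on dir: east, and get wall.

Then maze.sense on dir: north, giving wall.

Invoking stack.pop, yielding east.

I invoke maze.move on dir: west, and get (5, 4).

I invoke maze.sense on dir: north, which returns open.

Invoking stack.push on x: north, and observe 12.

I use maze.move on dir: north, — result: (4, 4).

Next I call maze.sense on dir: north, and observe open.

I try stack.push on x: north, and get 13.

Now I run maze.move on dir: north, → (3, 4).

I try maze.sense on dir: east, and observe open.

Using stack.push on x: east, — result: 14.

Next I call maze.move on dir: east, giving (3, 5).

I call maze.sense on dir: east, which returns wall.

Then maze.sense on dir: north, — result: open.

I call stack.push on x: north, : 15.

Invoking maze.move on dir: north, giving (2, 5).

Now I run maze.sense on dir: east, which returns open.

Using stack.push on x: east, giving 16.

Calling maze.move on dir: east, → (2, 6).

I call maze.sense on dir: east, and observe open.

Calling stack.push on x: east, : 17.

Calling maze.move on dir: east, yielding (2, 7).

I invoke maze.sense on dir: north, → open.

I try stack.push on x: north, and get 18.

Then maze.move on dir: north, and get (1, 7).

Calling maze.sense on dir: north, giving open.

I invoke stack.push on x: north, — result: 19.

I use maze.move on dir: north, and observe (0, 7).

Then maze.sense on dir: west, which returns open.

I use stack.push on x: west, → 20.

Then maze.move on dir: west, and observe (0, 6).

I invoke maze.sense on dir: west, — result: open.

Invoking stack.push on x: west, yielding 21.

Calling maze.move on dir: west, and get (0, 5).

I call maze.sense on dir: west, : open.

Calling stack.push on x: west, and get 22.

Now I run maze.move on dir: west, → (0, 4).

I run maze.sense on dir: west, → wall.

Using maze.sense on dir: south, : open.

Next I call stack.push on x: south, giving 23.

Then maze.move on dir: south, — result: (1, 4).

Now I run maze.sense on dir: east, and observe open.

I try stack.push on x: east, and get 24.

Now I run maze.move on dir: east, and observe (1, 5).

Next I call maze.sense on dir: east, giving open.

Using stack.push on x: east, which returns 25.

Calling maze.move on dir: east, which returns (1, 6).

Calling stack.pop, and observe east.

I invoke maze.move on dir: west, giving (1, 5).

I try stack.pop, yielding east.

Calling maze.move on dir: west, : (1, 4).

I try maze.sense on dir: west, : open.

I invoke stack.push on x: west, which returns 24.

Then maze.move on dir: west, and observe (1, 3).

Invoking maze.sense on dir: west, and observe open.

I call stack.push on x: west, giving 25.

Using maze.move on dir: west, → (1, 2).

I call maze.sense on dir: north, and see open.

I use stack.push on x: north, and observe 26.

I call maze.move on dir: north, and observe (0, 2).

Invoking maze.sense on dir: west, giving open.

I use stack.push on x: west, giving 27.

I use maze.move on dir: west, and get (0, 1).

Then maze.sense on dir: west, giving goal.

I use maze.move on dir: west, yielding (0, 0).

Answer: (0, 0)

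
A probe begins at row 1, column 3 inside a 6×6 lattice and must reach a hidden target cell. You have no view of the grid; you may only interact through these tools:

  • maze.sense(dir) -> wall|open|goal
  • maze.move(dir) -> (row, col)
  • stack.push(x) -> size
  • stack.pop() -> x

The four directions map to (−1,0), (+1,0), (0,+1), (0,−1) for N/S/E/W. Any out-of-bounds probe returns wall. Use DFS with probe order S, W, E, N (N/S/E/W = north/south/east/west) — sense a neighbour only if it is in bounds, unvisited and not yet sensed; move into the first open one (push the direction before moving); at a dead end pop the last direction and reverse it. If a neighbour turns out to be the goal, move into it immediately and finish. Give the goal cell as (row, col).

==> sense(south)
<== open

==> push(south)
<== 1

==> move(south)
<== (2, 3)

==> sense(south)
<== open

==> push(south)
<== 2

==> move(south)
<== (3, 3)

==> sense(south)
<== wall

==> sense(west)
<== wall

==> sense(east)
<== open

==> push(east)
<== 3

==> move(east)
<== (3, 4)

==> sense(south)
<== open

==> push(south)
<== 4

==> move(south)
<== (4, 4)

==> sense(south)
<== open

==> push(south)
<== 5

==> move(south)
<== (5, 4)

==> sense(west)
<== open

==> push(west)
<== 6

==> move(west)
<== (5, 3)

==> sense(west)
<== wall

==> pop()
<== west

==> move(east)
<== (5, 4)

==> sense(east)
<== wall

==> pop()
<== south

==> move(north)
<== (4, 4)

==> sense(east)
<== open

==> push(east)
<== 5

==> move(east)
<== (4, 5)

==> sense(north)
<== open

==> push(north)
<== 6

==> move(north)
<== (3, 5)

==> sense(north)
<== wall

==> pop()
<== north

==> move(south)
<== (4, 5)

==> pop()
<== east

==> move(west)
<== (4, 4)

==> pop()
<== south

==> move(north)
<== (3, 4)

==> sense(north)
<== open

==> push(north)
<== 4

==> move(north)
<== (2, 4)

==> sense(north)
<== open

==> push(north)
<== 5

==> move(north)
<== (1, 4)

==> sense(east)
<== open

==> push(east)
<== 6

==> move(east)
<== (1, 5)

==> sense(north)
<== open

==> push(north)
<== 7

==> move(north)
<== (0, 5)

==> sense(west)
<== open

==> push(west)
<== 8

==> move(west)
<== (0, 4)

==> sense(west)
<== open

==> push(west)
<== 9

==> move(west)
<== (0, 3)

==> sense(west)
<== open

==> push(west)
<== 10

==> move(west)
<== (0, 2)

==> sense(south)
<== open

==> push(south)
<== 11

==> move(south)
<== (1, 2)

==> sense(south)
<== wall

==> sense(west)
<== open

==> push(west)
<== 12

==> move(west)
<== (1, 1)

==> sense(south)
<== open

==> push(south)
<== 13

==> move(south)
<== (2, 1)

==> sense(south)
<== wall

==> sense(west)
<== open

==> push(west)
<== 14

==> move(west)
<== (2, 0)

==> sense(south)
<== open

==> push(south)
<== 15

==> move(south)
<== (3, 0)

==> sense(south)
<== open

==> push(south)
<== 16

==> move(south)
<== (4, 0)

==> sense(south)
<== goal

==> move(south)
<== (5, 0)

Answer: (5, 0)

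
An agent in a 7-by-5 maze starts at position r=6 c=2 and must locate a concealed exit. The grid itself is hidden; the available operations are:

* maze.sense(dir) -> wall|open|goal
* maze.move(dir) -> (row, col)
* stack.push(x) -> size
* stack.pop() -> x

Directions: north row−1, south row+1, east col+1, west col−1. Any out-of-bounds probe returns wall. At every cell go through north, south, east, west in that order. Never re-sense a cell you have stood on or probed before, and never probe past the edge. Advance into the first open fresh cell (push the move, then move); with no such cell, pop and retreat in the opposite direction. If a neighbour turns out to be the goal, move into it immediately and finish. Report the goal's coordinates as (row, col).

-- maze.sense(dir=north) -> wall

-- maze.sense(dir=east) -> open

-- stack.push(x=east) -> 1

-- maze.move(dir=east) -> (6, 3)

-- maze.sense(dir=north) -> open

-- stack.push(x=north) -> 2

-- maze.move(dir=north) -> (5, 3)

-- maze.sense(dir=north) -> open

-- stack.push(x=north) -> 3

-- maze.move(dir=north) -> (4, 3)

-- maze.sense(dir=north) -> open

-- stack.push(x=north) -> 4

-- maze.move(dir=north) -> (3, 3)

-- maze.sense(dir=north) -> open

-- stack.push(x=north) -> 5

-- maze.move(dir=north) -> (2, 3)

-- maze.sense(dir=north) -> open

-- stack.push(x=north) -> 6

-- maze.move(dir=north) -> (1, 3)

-- maze.sense(dir=north) -> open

-- stack.push(x=north) -> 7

-- maze.move(dir=north) -> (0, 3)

-- maze.sense(dir=east) -> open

-- stack.push(x=east) -> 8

-- maze.move(dir=east) -> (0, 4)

-- maze.sense(dir=south) -> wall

-- stack.pop() -> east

-- maze.move(dir=west) -> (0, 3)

-- maze.sense(dir=west) -> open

-- stack.push(x=west) -> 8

-- maze.move(dir=west) -> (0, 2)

-- maze.sense(dir=south) -> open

-- stack.push(x=south) -> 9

-- maze.move(dir=south) -> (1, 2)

-- maze.sense(dir=south) -> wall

-- maze.sense(dir=west) -> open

-- stack.push(x=west) -> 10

-- maze.move(dir=west) -> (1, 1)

-- maze.sense(dir=north) -> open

-- stack.push(x=north) -> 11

-- maze.move(dir=north) -> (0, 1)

-- maze.sense(dir=west) -> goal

-- maze.move(dir=west) -> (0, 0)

Answer: (0, 0)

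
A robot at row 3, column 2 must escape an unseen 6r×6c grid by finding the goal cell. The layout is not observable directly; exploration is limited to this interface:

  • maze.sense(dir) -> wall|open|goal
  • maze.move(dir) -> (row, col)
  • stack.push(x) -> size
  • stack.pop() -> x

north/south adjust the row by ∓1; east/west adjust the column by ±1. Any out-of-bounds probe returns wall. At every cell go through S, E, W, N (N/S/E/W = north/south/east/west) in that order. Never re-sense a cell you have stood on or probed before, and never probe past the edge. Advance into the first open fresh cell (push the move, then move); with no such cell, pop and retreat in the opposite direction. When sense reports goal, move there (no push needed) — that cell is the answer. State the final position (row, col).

# maze.sense(dir='south') : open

# stack.push(x='south') : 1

# maze.move(dir='south') : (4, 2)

# maze.sense(dir='south') : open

# stack.push(x='south') : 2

# maze.move(dir='south') : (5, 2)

# maze.sense(dir='east') : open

# stack.push(x='east') : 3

# maze.move(dir='east') : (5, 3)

# maze.sense(dir='east') : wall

# maze.sense(dir='north') : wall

# stack.pop() : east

# maze.move(dir='west') : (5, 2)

# maze.sense(dir='west') : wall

# stack.pop() : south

# maze.move(dir='north') : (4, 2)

# maze.sense(dir='west') : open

# stack.push(x='west') : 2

# maze.move(dir='west') : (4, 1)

# maze.sense(dir='west') : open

# stack.push(x='west') : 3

# maze.move(dir='west') : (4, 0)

# maze.sense(dir='south') : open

# stack.push(x='south') : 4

# maze.move(dir='south') : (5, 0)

# stack.pop() : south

# maze.move(dir='north') : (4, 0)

# maze.sense(dir='north') : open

# stack.push(x='north') : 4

# maze.move(dir='north') : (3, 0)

# maze.sense(dir='east') : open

# stack.push(x='east') : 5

# maze.move(dir='east') : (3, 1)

# maze.sense(dir='north') : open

# stack.push(x='north') : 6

# maze.move(dir='north') : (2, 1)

# maze.sense(dir='east') : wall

# maze.sense(dir='west') : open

# stack.push(x='west') : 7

# maze.move(dir='west') : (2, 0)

# maze.sense(dir='north') : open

# stack.push(x='north') : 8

# maze.move(dir='north') : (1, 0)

# maze.sense(dir='east') : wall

# maze.sense(dir='north') : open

# stack.push(x='north') : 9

# maze.move(dir='north') : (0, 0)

# maze.sense(dir='east') : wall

# stack.pop() : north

# maze.move(dir='south') : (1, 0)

# stack.pop() : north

# maze.move(dir='south') : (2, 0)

# stack.pop() : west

# maze.move(dir='east') : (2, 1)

# stack.pop() : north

# maze.move(dir='south') : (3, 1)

# stack.pop() : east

# maze.move(dir='west') : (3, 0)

# stack.pop() : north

# maze.move(dir='south') : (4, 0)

# stack.pop() : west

# maze.move(dir='east') : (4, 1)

# stack.pop() : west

# maze.move(dir='east') : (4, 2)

# stack.pop() : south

# maze.move(dir='north') : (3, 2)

# maze.sense(dir='east') : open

# stack.push(x='east') : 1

# maze.move(dir='east') : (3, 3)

# maze.sense(dir='east') : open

# stack.push(x='east') : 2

# maze.move(dir='east') : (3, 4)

# maze.sense(dir='south') : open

# stack.push(x='south') : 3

# maze.move(dir='south') : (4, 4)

# maze.sense(dir='east') : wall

# stack.pop() : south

# maze.move(dir='north') : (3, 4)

# maze.sense(dir='east') : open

# stack.push(x='east') : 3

# maze.move(dir='east') : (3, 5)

# maze.sense(dir='north') : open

# stack.push(x='north') : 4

# maze.move(dir='north') : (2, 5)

# maze.sense(dir='west') : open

# stack.push(x='west') : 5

# maze.move(dir='west') : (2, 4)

# maze.sense(dir='west') : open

# stack.push(x='west') : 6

# maze.move(dir='west') : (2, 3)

# maze.sense(dir='north') : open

# stack.push(x='north') : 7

# maze.move(dir='north') : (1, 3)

# maze.sense(dir='east') : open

# stack.push(x='east') : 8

# maze.move(dir='east') : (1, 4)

# maze.sense(dir='east') : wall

# maze.sense(dir='north') : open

# stack.push(x='north') : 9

# maze.move(dir='north') : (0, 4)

# maze.sense(dir='east') : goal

# maze.move(dir='east') : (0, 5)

Answer: (0, 5)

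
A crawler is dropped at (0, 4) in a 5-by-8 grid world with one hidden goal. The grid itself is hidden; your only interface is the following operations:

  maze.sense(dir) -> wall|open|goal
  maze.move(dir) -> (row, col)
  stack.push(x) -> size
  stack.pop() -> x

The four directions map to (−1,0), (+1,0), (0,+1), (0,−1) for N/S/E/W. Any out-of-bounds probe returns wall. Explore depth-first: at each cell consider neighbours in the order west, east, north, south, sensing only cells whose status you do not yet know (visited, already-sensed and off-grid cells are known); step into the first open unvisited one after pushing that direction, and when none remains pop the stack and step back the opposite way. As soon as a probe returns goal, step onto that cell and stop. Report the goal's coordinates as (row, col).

CALL sense[west]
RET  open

CALL push[west]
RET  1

CALL move[west]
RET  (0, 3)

CALL sense[west]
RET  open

CALL push[west]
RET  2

CALL move[west]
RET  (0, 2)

CALL sense[west]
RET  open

CALL push[west]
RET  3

CALL move[west]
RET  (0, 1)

CALL sense[west]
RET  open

CALL push[west]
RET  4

CALL move[west]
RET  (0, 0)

CALL sense[south]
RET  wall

CALL pop[]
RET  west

CALL move[east]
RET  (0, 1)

CALL sense[south]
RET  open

CALL push[south]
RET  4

CALL move[south]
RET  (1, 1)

CALL sense[east]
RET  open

CALL push[east]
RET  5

CALL move[east]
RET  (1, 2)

CALL sense[east]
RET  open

CALL push[east]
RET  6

CALL move[east]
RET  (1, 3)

CALL sense[east]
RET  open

CALL push[east]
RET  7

CALL move[east]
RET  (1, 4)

CALL sense[east]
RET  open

CALL push[east]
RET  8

CALL move[east]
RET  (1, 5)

CALL sense[east]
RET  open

CALL push[east]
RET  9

CALL move[east]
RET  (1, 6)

CALL sense[east]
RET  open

CALL push[east]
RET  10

CALL move[east]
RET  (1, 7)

CALL sense[north]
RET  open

CALL push[north]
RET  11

CALL move[north]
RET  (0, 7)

CALL sense[west]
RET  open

CALL push[west]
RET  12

CALL move[west]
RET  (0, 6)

CALL sense[west]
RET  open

CALL push[west]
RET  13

CALL move[west]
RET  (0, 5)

CALL pop[]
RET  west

CALL move[east]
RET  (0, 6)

CALL pop[]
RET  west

CALL move[east]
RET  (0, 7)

CALL pop[]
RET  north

CALL move[south]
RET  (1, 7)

CALL sense[south]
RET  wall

CALL pop[]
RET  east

CALL move[west]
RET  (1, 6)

CALL sense[south]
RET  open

CALL push[south]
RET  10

CALL move[south]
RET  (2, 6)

CALL sense[west]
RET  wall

CALL sense[south]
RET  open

CALL push[south]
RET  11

CALL move[south]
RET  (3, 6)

CALL sense[west]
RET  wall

CALL sense[east]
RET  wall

CALL sense[south]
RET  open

CALL push[south]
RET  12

CALL move[south]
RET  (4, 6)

CALL sense[west]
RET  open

CALL push[west]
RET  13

CALL move[west]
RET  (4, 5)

CALL sense[west]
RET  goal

CALL move[west]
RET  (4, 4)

Answer: (4, 4)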